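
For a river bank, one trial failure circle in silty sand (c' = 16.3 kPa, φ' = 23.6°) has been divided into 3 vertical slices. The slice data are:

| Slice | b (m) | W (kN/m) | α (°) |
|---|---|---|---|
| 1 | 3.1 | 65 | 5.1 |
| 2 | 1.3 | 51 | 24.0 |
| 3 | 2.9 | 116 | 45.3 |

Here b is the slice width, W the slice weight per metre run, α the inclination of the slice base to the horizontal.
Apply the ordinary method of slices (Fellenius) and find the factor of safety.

Ordinary method of slices: FS = Σ[c'·Δl_i + (W_i cosα_i)·tanφ'] / Σ W_i sinα_i, with Δl_i = b_i / cosα_i.
Slice 1: Δl = 3.1/cos5.1° = 3.112 m; N'_1 = 65·cos5.1° = 64.7; c'Δl = 50.73; W sinα = 5.8
Slice 2: Δl = 1.3/cos24.0° = 1.423 m; N'_2 = 51·cos24.0° = 46.6; c'Δl = 23.20; W sinα = 20.7
Slice 3: Δl = 2.9/cos45.3° = 4.123 m; N'_3 = 116·cos45.3° = 81.6; c'Δl = 67.20; W sinα = 82.5
Σc'Δl = 141.1 kN/m; ΣN' = 192.9 kN/m; ΣW sinα = 109.0 kN/m
Resisting = 141.1 + 192.9·tan23.6° = 141.1 + 84.3 = 225.4 kN/m
FS = 225.4 / 109.0 = 2.069

FS = 2.07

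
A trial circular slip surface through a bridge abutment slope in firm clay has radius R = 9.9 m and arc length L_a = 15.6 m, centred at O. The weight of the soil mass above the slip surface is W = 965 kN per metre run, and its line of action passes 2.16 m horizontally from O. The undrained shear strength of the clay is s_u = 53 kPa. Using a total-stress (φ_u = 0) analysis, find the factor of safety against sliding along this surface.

FS = 3.93

Taking moments about the centre O, the resisting moment is provided by the undrained shear strength acting along the arc:
M_R = s_u·L_a·R = 53·15.60·9.9 = 8185.3 kN·m/m
M_D = W·d = 965·2.16 = 2084.4 kN·m/m
FS = M_R / M_D = 8185.3 / 2084.4 = 3.927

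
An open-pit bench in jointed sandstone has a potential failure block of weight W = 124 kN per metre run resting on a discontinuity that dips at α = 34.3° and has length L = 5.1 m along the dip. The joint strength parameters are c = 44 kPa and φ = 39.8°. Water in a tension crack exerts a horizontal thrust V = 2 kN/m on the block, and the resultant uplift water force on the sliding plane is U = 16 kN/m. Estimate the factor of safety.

Resolving the block weight along and normal to the plane and applying the Mohr–Coulomb strength on the joint:
N' = W cosα − U − V sinα = 124·cos34.3° − 16 − 2·sin34.3° = 85.3 kN/m
Driving force T = W sinα + V cosα = 124·sin34.3° + 2·cos34.3° = 71.5 kN/m
Resisting force R = c·L + N'·tanφ = 44·5.1 + 85.3·tan39.8° = 224.4 + 71.1 = 295.5 kN/m
FS = R / T = 295.5 / 71.5 = 4.131

FS = 4.13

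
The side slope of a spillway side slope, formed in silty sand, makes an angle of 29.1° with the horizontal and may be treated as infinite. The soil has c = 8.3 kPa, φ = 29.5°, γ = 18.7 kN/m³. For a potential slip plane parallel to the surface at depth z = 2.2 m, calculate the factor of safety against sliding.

FS = 1.49

For an infinite slope with a slip plane parallel to the surface (no pore pressure): FS = [c + γz cos²β tanφ] / [γz sinβ cosβ].
γz = 18.7·2.2 = 41.14 kN/m²
Numerator = 8.3 + 41.14·cos²29.1°·tan29.5° = 8.3 + 41.14·0.7635·0.5658 = 26.071 kPa
Denominator = 41.14·sin29.1°·cos29.1° = 41.14·0.4863·0.8738 = 17.482 kPa
FS = 26.071 / 17.482 = 1.491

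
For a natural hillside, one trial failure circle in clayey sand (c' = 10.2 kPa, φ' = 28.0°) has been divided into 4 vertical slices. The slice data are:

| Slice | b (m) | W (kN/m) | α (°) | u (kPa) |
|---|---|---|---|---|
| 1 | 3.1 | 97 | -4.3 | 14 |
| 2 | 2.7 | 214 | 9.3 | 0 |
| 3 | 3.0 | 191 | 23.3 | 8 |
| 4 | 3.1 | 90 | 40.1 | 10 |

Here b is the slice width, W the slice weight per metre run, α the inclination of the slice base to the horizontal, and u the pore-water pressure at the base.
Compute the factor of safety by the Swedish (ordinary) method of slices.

FS = 2.30

Ordinary method of slices: FS = Σ[c'·Δl_i + (W_i cosα_i − u_i·Δl_i)·tanφ'] / Σ W_i sinα_i, with Δl_i = b_i / cosα_i.
Slice 1: Δl = 3.1/cos(-4.3°) = 3.109 m; N'_1 = 97·cos(-4.3°) − 14·3.109 = 53.2; c'Δl = 31.71; W sinα = -7.3
Slice 2: Δl = 2.7/cos9.3° = 2.736 m; N'_2 = 214·cos9.3° − 0·2.736 = 211.2; c'Δl = 27.91; W sinα = 34.6
Slice 3: Δl = 3.0/cos23.3° = 3.266 m; N'_3 = 191·cos23.3° − 8·3.266 = 149.3; c'Δl = 33.32; W sinα = 75.5
Slice 4: Δl = 3.1/cos40.1° = 4.053 m; N'_4 = 90·cos40.1° − 10·4.053 = 28.3; c'Δl = 41.34; W sinα = 58.0
Σc'Δl = 134.3 kN/m; ΣN' = 442.0 kN/m; ΣW sinα = 160.8 kN/m
Resisting = 134.3 + 442.0·tan28.0° = 134.3 + 235.0 = 369.3 kN/m
FS = 369.3 / 160.8 = 2.296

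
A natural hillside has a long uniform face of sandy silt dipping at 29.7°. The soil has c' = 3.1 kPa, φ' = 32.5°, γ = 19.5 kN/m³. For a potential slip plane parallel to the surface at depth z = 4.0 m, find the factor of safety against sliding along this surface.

FS = 1.21

For an infinite slope with a slip plane parallel to the surface (no pore pressure): FS = [c' + γz cos²β tanφ'] / [γz sinβ cosβ].
γz = 19.5·4.0 = 78.00 kN/m²
Numerator = 3.1 + 78.00·cos²29.7°·tan32.5° = 3.1 + 78.00·0.7545·0.6371 = 40.593 kPa
Denominator = 78.00·sin29.7°·cos29.7° = 78.00·0.4955·0.8686 = 33.569 kPa
FS = 40.593 / 33.569 = 1.209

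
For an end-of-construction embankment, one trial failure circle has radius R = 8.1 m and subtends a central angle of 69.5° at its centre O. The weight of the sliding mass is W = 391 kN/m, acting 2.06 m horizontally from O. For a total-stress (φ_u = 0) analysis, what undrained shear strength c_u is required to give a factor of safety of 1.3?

FS = c_u·L_a·R / (W·d), so c_u = FS·W·d / (L_a·R).
Arc length L_a = R·θ = 8.1·(69.5°·π/180) = 8.1·1.2130 = 9.83 m
c_u = 1.3·391·2.06 / (9.83·8.1) = 1047.1 / 79.59 = 13.16 kPa

c_u = 13.2 kPa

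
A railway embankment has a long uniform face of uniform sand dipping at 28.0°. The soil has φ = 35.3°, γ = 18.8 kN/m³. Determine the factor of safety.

For a dry cohesionless infinite slope the factor of safety is FS = tanφ / tanβ.
FS = tan35.3° / tan28.0° = 0.7080 / 0.5317 = 1.332

FS = 1.33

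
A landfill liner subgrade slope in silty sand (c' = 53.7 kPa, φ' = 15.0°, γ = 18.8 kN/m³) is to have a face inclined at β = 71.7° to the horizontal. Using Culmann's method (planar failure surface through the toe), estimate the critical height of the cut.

H_c = 23.23 m

Culmann's analysis gives the critical failure plane at α_cr = (β + φ')/2 = (71.7 + 15.0)/2 = 43.4°, and the critical height
H_c = (4c'/γ) · sinβ cosφ' / [1 − cos(β − φ')]
    = (4·53.7/18.8) · sin71.7°·cos15.0° / [1 − cos(56.7°)]
    = 11.426 · 0.9494·0.9659 / [1 − 0.5490]
    = 11.426 · 0.9171 / 0.4510
    = 23.23 m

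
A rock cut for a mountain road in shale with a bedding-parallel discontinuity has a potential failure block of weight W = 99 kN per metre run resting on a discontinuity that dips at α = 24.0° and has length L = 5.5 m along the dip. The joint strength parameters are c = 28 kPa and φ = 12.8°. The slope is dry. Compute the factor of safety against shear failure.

FS = 4.33

Resolving the block weight along and normal to the plane and applying the Mohr–Coulomb strength on the joint:
N' = W cosα = 99·cos24.0° = 90.4 kN/m
Driving force T = W sinα = 99·sin24.0° = 40.3 kN/m
Resisting force R = c·L + N'·tanφ = 28·5.5 + 90.4·tan12.8° = 154.0 + 20.5 = 174.5 kN/m
FS = R / T = 174.5 / 40.3 = 4.335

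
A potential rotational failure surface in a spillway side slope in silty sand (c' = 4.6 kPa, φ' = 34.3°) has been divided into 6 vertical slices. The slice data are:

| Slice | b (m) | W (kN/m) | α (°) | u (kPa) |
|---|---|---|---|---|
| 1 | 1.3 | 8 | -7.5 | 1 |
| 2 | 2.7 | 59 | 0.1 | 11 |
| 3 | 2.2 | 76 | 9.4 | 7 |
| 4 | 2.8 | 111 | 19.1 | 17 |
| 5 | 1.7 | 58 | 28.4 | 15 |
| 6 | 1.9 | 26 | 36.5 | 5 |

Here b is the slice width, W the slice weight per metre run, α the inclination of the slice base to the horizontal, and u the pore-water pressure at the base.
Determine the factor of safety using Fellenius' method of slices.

Ordinary method of slices: FS = Σ[c'·Δl_i + (W_i cosα_i − u_i·Δl_i)·tanφ'] / Σ W_i sinα_i, with Δl_i = b_i / cosα_i.
Slice 1: Δl = 1.3/cos(-7.5°) = 1.311 m; N'_1 = 8·cos(-7.5°) − 1·1.311 = 6.6; c'Δl = 6.03; W sinα = -1.0
Slice 2: Δl = 2.7/cos0.1° = 2.700 m; N'_2 = 59·cos0.1° − 11·2.700 = 29.3; c'Δl = 12.42; W sinα = 0.1
Slice 3: Δl = 2.2/cos9.4° = 2.230 m; N'_3 = 76·cos9.4° − 7·2.230 = 59.4; c'Δl = 10.26; W sinα = 12.4
Slice 4: Δl = 2.8/cos19.1° = 2.963 m; N'_4 = 111·cos19.1° − 17·2.963 = 54.5; c'Δl = 13.63; W sinα = 36.3
Slice 5: Δl = 1.7/cos28.4° = 1.933 m; N'_5 = 58·cos28.4° − 15·1.933 = 22.0; c'Δl = 8.89; W sinα = 27.6
Slice 6: Δl = 1.9/cos36.5° = 2.364 m; N'_6 = 26·cos36.5° − 5·2.364 = 9.1; c'Δl = 10.87; W sinα = 15.5
Σc'Δl = 62.1 kN/m; ΣN' = 180.9 kN/m; ΣW sinα = 90.8 kN/m
Resisting = 62.1 + 180.9·tan34.3° = 62.1 + 123.4 = 185.5 kN/m
FS = 185.5 / 90.8 = 2.042

FS = 2.04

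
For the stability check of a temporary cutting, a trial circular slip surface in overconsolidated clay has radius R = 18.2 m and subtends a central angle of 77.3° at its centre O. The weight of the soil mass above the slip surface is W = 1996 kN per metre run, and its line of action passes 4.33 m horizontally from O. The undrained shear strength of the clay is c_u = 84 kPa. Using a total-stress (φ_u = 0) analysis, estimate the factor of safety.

FS = 4.34

Taking moments about the centre O, the resisting moment is provided by the undrained shear strength acting along the arc:
Arc length L_a = R·θ = 18.2·(77.3°·π/180) = 18.2·1.3491 = 24.55 m
M_R = c_u·L_a·R = 84·24.55·18.2 = 37538.7 kN·m/m
M_D = W·d = 1996·4.33 = 8642.7 kN·m/m
FS = M_R / M_D = 37538.7 / 8642.7 = 4.343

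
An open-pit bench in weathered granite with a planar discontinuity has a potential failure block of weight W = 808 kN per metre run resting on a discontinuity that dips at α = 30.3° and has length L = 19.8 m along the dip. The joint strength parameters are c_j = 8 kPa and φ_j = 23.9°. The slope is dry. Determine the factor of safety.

Resolving the block weight along and normal to the plane and applying the Mohr–Coulomb strength on the joint:
N' = W cosα = 808·cos30.3° = 697.6 kN/m
Driving force T = W sinα = 808·sin30.3° = 407.7 kN/m
Resisting force R = c_j·L + N'·tanφ_j = 8·19.8 + 697.6·tan23.9° = 158.4 + 309.1 = 467.5 kN/m
FS = R / T = 467.5 / 407.7 = 1.147

FS = 1.15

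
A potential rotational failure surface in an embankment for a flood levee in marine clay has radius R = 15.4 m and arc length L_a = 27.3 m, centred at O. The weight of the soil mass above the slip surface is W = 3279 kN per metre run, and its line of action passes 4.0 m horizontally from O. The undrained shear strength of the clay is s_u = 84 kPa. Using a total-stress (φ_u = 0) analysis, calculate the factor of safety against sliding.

FS = 2.69

Taking moments about the centre O, the resisting moment is provided by the undrained shear strength acting along the arc:
M_R = s_u·L_a·R = 84·27.30·15.4 = 35315.3 kN·m/m
M_D = W·d = 3279·4.0 = 13116.0 kN·m/m
FS = M_R / M_D = 35315.3 / 13116.0 = 2.693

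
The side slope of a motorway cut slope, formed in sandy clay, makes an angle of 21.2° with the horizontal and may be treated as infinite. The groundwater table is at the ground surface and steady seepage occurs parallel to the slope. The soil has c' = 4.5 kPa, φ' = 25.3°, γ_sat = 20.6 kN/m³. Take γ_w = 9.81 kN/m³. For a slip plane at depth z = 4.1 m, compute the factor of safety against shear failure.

With seepage parallel to the slope and the water table at the surface, the effective normal stress on the slip plane uses the buoyant unit weight γ' = γ_sat − γ_w while the driving shear stress uses γ_sat:
FS = [c' + γ' z cos²β tanφ'] / [γ_sat z sinβ cosβ]
γ' = 20.6 − 9.81 = 10.79 kN/m³
Numerator = 4.5 + 10.79·4.1·cos²21.2°·tan25.3° = 4.5 + 10.79·4.1·0.8692·0.4727 = 22.677 kPa
Denominator = 20.6·4.1·sin21.2°·cos21.2° = 20.6·4.1·0.3616·0.9323 = 28.476 kPa
FS = 22.677 / 28.476 = 0.796

FS = 0.80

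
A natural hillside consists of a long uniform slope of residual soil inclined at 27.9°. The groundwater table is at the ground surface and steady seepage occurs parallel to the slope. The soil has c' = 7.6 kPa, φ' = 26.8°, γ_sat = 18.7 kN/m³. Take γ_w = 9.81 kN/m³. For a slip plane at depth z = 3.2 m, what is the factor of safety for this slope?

With seepage parallel to the slope and the water table at the surface, the effective normal stress on the slip plane uses the buoyant unit weight γ' = γ_sat − γ_w while the driving shear stress uses γ_sat:
FS = [c' + γ' z cos²β tanφ'] / [γ_sat z sinβ cosβ]
γ' = 18.7 − 9.81 = 8.89 kN/m³
Numerator = 7.6 + 8.89·3.2·cos²27.9°·tan26.8° = 7.6 + 8.89·3.2·0.7810·0.5051 = 18.824 kPa
Denominator = 18.7·3.2·sin27.9°·cos27.9° = 18.7·3.2·0.4679·0.8838 = 24.746 kPa
FS = 18.824 / 24.746 = 0.761

FS = 0.76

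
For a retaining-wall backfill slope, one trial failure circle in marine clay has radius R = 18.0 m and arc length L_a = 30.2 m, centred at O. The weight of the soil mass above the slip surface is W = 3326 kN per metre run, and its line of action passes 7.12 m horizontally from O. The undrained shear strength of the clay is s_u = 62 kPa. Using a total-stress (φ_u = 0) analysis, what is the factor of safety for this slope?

FS = 1.42

Taking moments about the centre O, the resisting moment is provided by the undrained shear strength acting along the arc:
M_R = s_u·L_a·R = 62·30.20·18.0 = 33703.2 kN·m/m
M_D = W·d = 3326·7.12 = 23681.1 kN·m/m
FS = M_R / M_D = 33703.2 / 23681.1 = 1.423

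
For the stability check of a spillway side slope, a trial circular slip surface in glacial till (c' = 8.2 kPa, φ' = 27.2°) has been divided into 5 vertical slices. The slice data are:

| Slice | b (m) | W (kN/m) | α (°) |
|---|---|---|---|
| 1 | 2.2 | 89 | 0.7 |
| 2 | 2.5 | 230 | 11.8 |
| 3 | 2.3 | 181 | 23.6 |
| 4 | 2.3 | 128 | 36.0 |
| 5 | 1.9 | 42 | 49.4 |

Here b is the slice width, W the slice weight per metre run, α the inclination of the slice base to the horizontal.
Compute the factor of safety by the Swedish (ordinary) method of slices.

FS = 1.85

Ordinary method of slices: FS = Σ[c'·Δl_i + (W_i cosα_i)·tanφ'] / Σ W_i sinα_i, with Δl_i = b_i / cosα_i.
Slice 1: Δl = 2.2/cos0.7° = 2.200 m; N'_1 = 89·cos0.7° = 89.0; c'Δl = 18.04; W sinα = 1.1
Slice 2: Δl = 2.5/cos11.8° = 2.554 m; N'_2 = 230·cos11.8° = 225.1; c'Δl = 20.94; W sinα = 47.0
Slice 3: Δl = 2.3/cos23.6° = 2.510 m; N'_3 = 181·cos23.6° = 165.9; c'Δl = 20.58; W sinα = 72.5
Slice 4: Δl = 2.3/cos36.0° = 2.843 m; N'_4 = 128·cos36.0° = 103.6; c'Δl = 23.31; W sinα = 75.2
Slice 5: Δl = 1.9/cos49.4° = 2.920 m; N'_5 = 42·cos49.4° = 27.3; c'Δl = 23.94; W sinα = 31.9
Σc'Δl = 106.8 kN/m; ΣN' = 610.9 kN/m; ΣW sinα = 227.7 kN/m
Resisting = 106.8 + 610.9·tan27.2° = 106.8 + 314.0 = 420.8 kN/m
FS = 420.8 / 227.7 = 1.848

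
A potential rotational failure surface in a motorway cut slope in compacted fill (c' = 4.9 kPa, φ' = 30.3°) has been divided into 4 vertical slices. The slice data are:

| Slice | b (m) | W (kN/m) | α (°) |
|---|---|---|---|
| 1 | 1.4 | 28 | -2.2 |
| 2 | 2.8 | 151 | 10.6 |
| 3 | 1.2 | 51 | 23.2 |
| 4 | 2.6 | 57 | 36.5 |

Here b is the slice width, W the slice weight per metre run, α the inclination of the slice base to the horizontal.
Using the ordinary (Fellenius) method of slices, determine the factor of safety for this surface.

Ordinary method of slices: FS = Σ[c'·Δl_i + (W_i cosα_i)·tanφ'] / Σ W_i sinα_i, with Δl_i = b_i / cosα_i.
Slice 1: Δl = 1.4/cos(-2.2°) = 1.401 m; N'_1 = 28·cos(-2.2°) = 28.0; c'Δl = 6.87; W sinα = -1.1
Slice 2: Δl = 2.8/cos10.6° = 2.849 m; N'_2 = 151·cos10.6° = 148.4; c'Δl = 13.96; W sinα = 27.8
Slice 3: Δl = 1.2/cos23.2° = 1.306 m; N'_3 = 51·cos23.2° = 46.9; c'Δl = 6.40; W sinα = 20.1
Slice 4: Δl = 2.6/cos36.5° = 3.234 m; N'_4 = 57·cos36.5° = 45.8; c'Δl = 15.85; W sinα = 33.9
Σc'Δl = 43.1 kN/m; ΣN' = 269.1 kN/m; ΣW sinα = 80.7 kN/m
Resisting = 43.1 + 269.1·tan30.3° = 43.1 + 157.2 = 200.3 kN/m
FS = 200.3 / 80.7 = 2.482

FS = 2.48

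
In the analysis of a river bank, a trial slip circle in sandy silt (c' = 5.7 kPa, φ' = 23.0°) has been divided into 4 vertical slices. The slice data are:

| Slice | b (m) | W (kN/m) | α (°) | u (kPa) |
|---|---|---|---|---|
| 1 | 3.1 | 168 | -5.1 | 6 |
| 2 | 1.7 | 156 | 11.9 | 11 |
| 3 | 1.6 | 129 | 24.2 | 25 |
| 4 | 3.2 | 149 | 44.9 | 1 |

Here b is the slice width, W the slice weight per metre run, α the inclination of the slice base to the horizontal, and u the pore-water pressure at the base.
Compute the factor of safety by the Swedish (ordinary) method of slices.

FS = 1.47

Ordinary method of slices: FS = Σ[c'·Δl_i + (W_i cosα_i − u_i·Δl_i)·tanφ'] / Σ W_i sinα_i, with Δl_i = b_i / cosα_i.
Slice 1: Δl = 3.1/cos(-5.1°) = 3.112 m; N'_1 = 168·cos(-5.1°) − 6·3.112 = 148.7; c'Δl = 17.74; W sinα = -14.9
Slice 2: Δl = 1.7/cos11.9° = 1.737 m; N'_2 = 156·cos11.9° − 11·1.737 = 133.5; c'Δl = 9.90; W sinα = 32.2
Slice 3: Δl = 1.6/cos24.2° = 1.754 m; N'_3 = 129·cos24.2° − 25·1.754 = 73.8; c'Δl = 10.00; W sinα = 52.9
Slice 4: Δl = 3.2/cos44.9° = 4.518 m; N'_4 = 149·cos44.9° − 1·4.518 = 101.0; c'Δl = 25.75; W sinα = 105.2
Σc'Δl = 63.4 kN/m; ΣN' = 457.0 kN/m; ΣW sinα = 175.3 kN/m
Resisting = 63.4 + 457.0·tan23.0° = 63.4 + 194.0 = 257.4 kN/m
FS = 257.4 / 175.3 = 1.468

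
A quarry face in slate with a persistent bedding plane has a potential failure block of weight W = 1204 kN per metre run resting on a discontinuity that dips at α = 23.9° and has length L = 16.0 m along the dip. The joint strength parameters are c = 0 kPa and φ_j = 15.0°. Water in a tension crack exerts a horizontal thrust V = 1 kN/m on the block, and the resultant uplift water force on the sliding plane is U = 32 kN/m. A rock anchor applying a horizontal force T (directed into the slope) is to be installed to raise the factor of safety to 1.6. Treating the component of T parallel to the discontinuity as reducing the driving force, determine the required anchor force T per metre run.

Resolving forces along and normal to the sliding plane, with the horizontal anchor force T adding T·sinα to the effective normal force and T·cosα acting up the plane against the driving force:
FS = [cL + (W cosα − U − V sinα + T sinα) tanφ_j] / [W sinα + V cosα − T cosα]
Without the anchor: N' = 1068.4 kN/m, driving T_d = 488.7 kN/m, resisting R = 0·16.0 + 1068.4·tan15.0° = 286.3 kN/m, FS = 0.59.
Setting FS = 1.6 and solving for T:
1.6·(488.7 − T cos23.9°) = 286.3 + T sin23.9°·tan15.0°
T·(sin23.9°·tan15.0° + 1.6·cos23.9°) = 1.6·488.7 − 286.3
T·(0.4051·0.2679 + 1.6·0.9143) = 781.9 − 286.3 = 495.7
T·1.5714 = 495.7
T = 315.4 kN/m

T = 315 kN/m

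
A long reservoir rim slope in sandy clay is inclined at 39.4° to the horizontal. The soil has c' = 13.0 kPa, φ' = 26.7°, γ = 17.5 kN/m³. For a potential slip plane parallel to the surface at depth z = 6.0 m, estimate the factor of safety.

FS = 0.86

For an infinite slope with a slip plane parallel to the surface (no pore pressure): FS = [c' + γz cos²β tanφ'] / [γz sinβ cosβ].
γz = 17.5·6.0 = 105.00 kN/m²
Numerator = 13.0 + 105.00·cos²39.4°·tan26.7° = 13.0 + 105.00·0.5971·0.5029 = 44.533 kPa
Denominator = 105.00·sin39.4°·cos39.4° = 105.00·0.6347·0.7727 = 51.500 kPa
FS = 44.533 / 51.500 = 0.865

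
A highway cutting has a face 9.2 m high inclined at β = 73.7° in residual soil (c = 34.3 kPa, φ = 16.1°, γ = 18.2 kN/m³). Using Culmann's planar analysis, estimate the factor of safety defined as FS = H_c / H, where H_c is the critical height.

FS = 1.63

H_c = (4c/γ) · sinβ cosφ / [1 − cos(β − φ)]
    = (4·34.3/18.2) · sin73.7°·cos16.1° / [1 − cos57.6°]
    = 7.538 · 0.9222 / 0.4642 = 14.98 m
FS = H_c / H = 14.98 / 9.2 = 1.628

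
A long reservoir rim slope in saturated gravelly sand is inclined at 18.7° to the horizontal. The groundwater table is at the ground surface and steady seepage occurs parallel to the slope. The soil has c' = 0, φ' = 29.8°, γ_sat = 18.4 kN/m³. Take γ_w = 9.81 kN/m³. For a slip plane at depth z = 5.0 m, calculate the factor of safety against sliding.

With seepage parallel to the slope and the water table at the surface, the effective normal stress on the slip plane uses the buoyant unit weight γ' = γ_sat − γ_w while the driving shear stress uses γ_sat:
FS = [c' + γ' z cos²β tanφ'] / [γ_sat z sinβ cosβ]
(For c' = 0 this reduces to FS = (γ'/γ_sat)·tanφ'/tanβ.)
γ' = 18.4 − 9.81 = 8.59 kN/m³
Numerator = 0.0 + 8.59·5.0·cos²18.7°·tan29.8° = 0.0 + 8.59·5.0·0.8972·0.5727 = 22.069 kPa
Denominator = 18.4·5.0·sin18.7°·cos18.7° = 18.4·5.0·0.3206·0.9472 = 27.939 kPa
FS = 22.069 / 27.939 = 0.790

FS = 0.79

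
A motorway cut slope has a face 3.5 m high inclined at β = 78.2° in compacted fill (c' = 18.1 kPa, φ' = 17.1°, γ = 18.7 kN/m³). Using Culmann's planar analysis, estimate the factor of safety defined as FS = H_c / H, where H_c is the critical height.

FS = 2.00

H_c = (4c'/γ) · sinβ cosφ' / [1 − cos(β − φ')]
    = (4·18.1/18.7) · sin78.2°·cos17.1° / [1 − cos61.1°]
    = 3.872 · 0.9356 / 0.5167 = 7.01 m
FS = H_c / H = 7.01 / 3.5 = 2.003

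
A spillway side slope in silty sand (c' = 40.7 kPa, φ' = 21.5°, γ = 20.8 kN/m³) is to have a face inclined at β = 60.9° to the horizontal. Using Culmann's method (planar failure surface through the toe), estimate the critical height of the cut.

H_c = 28.00 m

Culmann's analysis gives the critical failure plane at α_cr = (β + φ')/2 = (60.9 + 21.5)/2 = 41.2°, and the critical height
H_c = (4c'/γ) · sinβ cosφ' / [1 − cos(β − φ')]
    = (4·40.7/20.8) · sin60.9°·cos21.5° / [1 − cos(39.4°)]
    = 7.827 · 0.8738·0.9304 / [1 − 0.7727]
    = 7.827 · 0.8130 / 0.2273
    = 28.00 m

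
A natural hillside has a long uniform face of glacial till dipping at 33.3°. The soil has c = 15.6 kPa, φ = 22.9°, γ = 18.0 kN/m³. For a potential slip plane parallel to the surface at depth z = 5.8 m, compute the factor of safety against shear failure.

FS = 0.97

For an infinite slope with a slip plane parallel to the surface (no pore pressure): FS = [c + γz cos²β tanφ] / [γz sinβ cosβ].
γz = 18.0·5.8 = 104.40 kN/m²
Numerator = 15.6 + 104.40·cos²33.3°·tan22.9° = 15.6 + 104.40·0.6986·0.4224 = 46.407 kPa
Denominator = 104.40·sin33.3°·cos33.3° = 104.40·0.5490·0.8358 = 47.907 kPa
FS = 46.407 / 47.907 = 0.969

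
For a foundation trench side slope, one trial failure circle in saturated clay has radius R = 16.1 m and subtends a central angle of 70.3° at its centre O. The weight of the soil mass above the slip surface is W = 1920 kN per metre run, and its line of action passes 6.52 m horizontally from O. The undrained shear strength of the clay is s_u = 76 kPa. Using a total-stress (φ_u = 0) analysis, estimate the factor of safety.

FS = 1.93

Taking moments about the centre O, the resisting moment is provided by the undrained shear strength acting along the arc:
Arc length L_a = R·θ = 16.1·(70.3°·π/180) = 16.1·1.2270 = 19.75 m
M_R = s_u·L_a·R = 76·19.75·16.1 = 24171.2 kN·m/m
M_D = W·d = 1920·6.52 = 12518.4 kN·m/m
FS = M_R / M_D = 24171.2 / 12518.4 = 1.931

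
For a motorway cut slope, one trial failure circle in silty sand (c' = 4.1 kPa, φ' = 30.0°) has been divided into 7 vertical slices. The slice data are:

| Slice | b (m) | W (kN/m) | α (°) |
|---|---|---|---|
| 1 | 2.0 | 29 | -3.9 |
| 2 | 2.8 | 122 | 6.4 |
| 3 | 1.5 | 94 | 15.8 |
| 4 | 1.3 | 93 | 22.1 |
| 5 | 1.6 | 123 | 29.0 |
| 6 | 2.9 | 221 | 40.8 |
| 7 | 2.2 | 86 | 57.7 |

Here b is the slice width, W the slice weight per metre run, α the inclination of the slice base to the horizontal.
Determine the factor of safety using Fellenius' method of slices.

Ordinary method of slices: FS = Σ[c'·Δl_i + (W_i cosα_i)·tanφ'] / Σ W_i sinα_i, with Δl_i = b_i / cosα_i.
Slice 1: Δl = 2.0/cos(-3.9°) = 2.005 m; N'_1 = 29·cos(-3.9°) = 28.9; c'Δl = 8.22; W sinα = -2.0
Slice 2: Δl = 2.8/cos6.4° = 2.818 m; N'_2 = 122·cos6.4° = 121.2; c'Δl = 11.55; W sinα = 13.6
Slice 3: Δl = 1.5/cos15.8° = 1.559 m; N'_3 = 94·cos15.8° = 90.4; c'Δl = 6.39; W sinα = 25.6
Slice 4: Δl = 1.3/cos22.1° = 1.403 m; N'_4 = 93·cos22.1° = 86.2; c'Δl = 5.75; W sinα = 35.0
Slice 5: Δl = 1.6/cos29.0° = 1.829 m; N'_5 = 123·cos29.0° = 107.6; c'Δl = 7.50; W sinα = 59.6
Slice 6: Δl = 2.9/cos40.8° = 3.831 m; N'_6 = 221·cos40.8° = 167.3; c'Δl = 15.71; W sinα = 144.4
Slice 7: Δl = 2.2/cos57.7° = 4.117 m; N'_7 = 86·cos57.7° = 46.0; c'Δl = 16.88; W sinα = 72.7
Σc'Δl = 72.0 kN/m; ΣN' = 647.6 kN/m; ΣW sinα = 348.9 kN/m
Resisting = 72.0 + 647.6·tan30.0° = 72.0 + 373.9 = 445.9 kN/m
FS = 445.9 / 348.9 = 1.278

FS = 1.28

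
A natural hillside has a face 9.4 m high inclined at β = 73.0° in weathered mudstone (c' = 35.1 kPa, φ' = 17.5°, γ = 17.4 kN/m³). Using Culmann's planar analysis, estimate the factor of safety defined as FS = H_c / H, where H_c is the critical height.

H_c = (4c'/γ) · sinβ cosφ' / [1 − cos(β − φ')]
    = (4·35.1/17.4) · sin73.0°·cos17.5° / [1 − cos55.5°]
    = 8.069 · 0.9120 / 0.4336 = 16.97 m
FS = H_c / H = 16.97 / 9.4 = 1.806

FS = 1.81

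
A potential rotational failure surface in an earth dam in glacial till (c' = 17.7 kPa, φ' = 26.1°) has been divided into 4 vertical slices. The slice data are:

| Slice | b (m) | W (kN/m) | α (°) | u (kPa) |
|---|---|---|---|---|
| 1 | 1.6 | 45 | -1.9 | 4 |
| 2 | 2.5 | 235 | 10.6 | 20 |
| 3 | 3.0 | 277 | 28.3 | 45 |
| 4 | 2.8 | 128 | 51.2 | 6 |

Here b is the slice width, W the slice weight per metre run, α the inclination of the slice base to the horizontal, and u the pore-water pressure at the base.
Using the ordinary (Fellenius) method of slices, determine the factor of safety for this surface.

FS = 1.43

Ordinary method of slices: FS = Σ[c'·Δl_i + (W_i cosα_i − u_i·Δl_i)·tanφ'] / Σ W_i sinα_i, with Δl_i = b_i / cosα_i.
Slice 1: Δl = 1.6/cos(-1.9°) = 1.601 m; N'_1 = 45·cos(-1.9°) − 4·1.601 = 38.6; c'Δl = 28.34; W sinα = -1.5
Slice 2: Δl = 2.5/cos10.6° = 2.543 m; N'_2 = 235·cos10.6° − 20·2.543 = 180.1; c'Δl = 45.02; W sinα = 43.2
Slice 3: Δl = 3.0/cos28.3° = 3.407 m; N'_3 = 277·cos28.3° − 45·3.407 = 90.6; c'Δl = 60.31; W sinα = 131.3
Slice 4: Δl = 2.8/cos51.2° = 4.469 m; N'_4 = 128·cos51.2° − 6·4.469 = 53.4; c'Δl = 79.09; W sinα = 99.8
Σc'Δl = 212.8 kN/m; ΣN' = 362.7 kN/m; ΣW sinα = 272.8 kN/m
Resisting = 212.8 + 362.7·tan26.1° = 212.8 + 177.7 = 390.4 kN/m
FS = 390.4 / 272.8 = 1.431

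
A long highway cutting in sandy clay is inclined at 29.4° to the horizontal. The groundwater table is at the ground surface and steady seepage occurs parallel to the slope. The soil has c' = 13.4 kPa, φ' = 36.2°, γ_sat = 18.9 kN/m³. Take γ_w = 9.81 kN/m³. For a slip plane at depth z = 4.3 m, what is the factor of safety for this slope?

With seepage parallel to the slope and the water table at the surface, the effective normal stress on the slip plane uses the buoyant unit weight γ' = γ_sat − γ_w while the driving shear stress uses γ_sat:
FS = [c' + γ' z cos²β tanφ'] / [γ_sat z sinβ cosβ]
γ' = 18.9 − 9.81 = 9.09 kN/m³
Numerator = 13.4 + 9.09·4.3·cos²29.4°·tan36.2° = 13.4 + 9.09·4.3·0.7590·0.7319 = 35.113 kPa
Denominator = 18.9·4.3·sin29.4°·cos29.4° = 18.9·4.3·0.4909·0.8712 = 34.758 kPa
FS = 35.113 / 34.758 = 1.010

FS = 1.01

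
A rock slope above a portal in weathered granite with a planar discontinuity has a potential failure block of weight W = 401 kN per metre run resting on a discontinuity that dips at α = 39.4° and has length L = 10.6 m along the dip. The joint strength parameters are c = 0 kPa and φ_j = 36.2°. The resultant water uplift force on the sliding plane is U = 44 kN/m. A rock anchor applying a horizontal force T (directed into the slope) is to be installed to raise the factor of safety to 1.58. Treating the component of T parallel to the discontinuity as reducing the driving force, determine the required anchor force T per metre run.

T = 123 kN/m

Resolving forces along and normal to the sliding plane, with the horizontal anchor force T adding T·sinα to the effective normal force and T·cosα acting up the plane against the driving force:
FS = [cL + (W cosα − U + T sinα) tanφ_j] / [W sinα − T cosα]
Without the anchor: N' = 265.9 kN/m, driving T_d = 254.5 kN/m, resisting R = 0·10.6 + 265.9·tan36.2° = 194.6 kN/m, FS = 0.76.
Setting FS = 1.58 and solving for T:
1.58·(254.5 − T cos39.4°) = 194.6 + T sin39.4°·tan36.2°
T·(sin39.4°·tan36.2° + 1.58·cos39.4°) = 1.58·254.5 − 194.6
T·(0.6347·0.7319 + 1.58·0.7727) = 402.2 − 194.6 = 207.6
T·1.6855 = 207.6
T = 123.2 kN/m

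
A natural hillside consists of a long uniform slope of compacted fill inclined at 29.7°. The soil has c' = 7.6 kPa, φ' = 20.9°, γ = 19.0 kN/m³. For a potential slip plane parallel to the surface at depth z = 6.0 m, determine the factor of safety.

FS = 0.82

For an infinite slope with a slip plane parallel to the surface (no pore pressure): FS = [c' + γz cos²β tanφ'] / [γz sinβ cosβ].
γz = 19.0·6.0 = 114.00 kN/m²
Numerator = 7.6 + 114.00·cos²29.7°·tan20.9° = 7.6 + 114.00·0.7545·0.3819 = 40.446 kPa
Denominator = 114.00·sin29.7°·cos29.7° = 114.00·0.4955·0.8686 = 49.062 kPa
FS = 40.446 / 49.062 = 0.824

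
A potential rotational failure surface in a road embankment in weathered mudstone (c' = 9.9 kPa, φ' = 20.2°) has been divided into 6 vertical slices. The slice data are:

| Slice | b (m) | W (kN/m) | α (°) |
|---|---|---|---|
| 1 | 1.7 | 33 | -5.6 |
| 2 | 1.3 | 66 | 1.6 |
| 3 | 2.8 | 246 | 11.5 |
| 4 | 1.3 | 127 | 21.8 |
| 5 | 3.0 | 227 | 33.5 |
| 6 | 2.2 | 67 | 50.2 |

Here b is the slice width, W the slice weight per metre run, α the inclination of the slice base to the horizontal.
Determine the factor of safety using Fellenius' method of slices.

Ordinary method of slices: FS = Σ[c'·Δl_i + (W_i cosα_i)·tanφ'] / Σ W_i sinα_i, with Δl_i = b_i / cosα_i.
Slice 1: Δl = 1.7/cos(-5.6°) = 1.708 m; N'_1 = 33·cos(-5.6°) = 32.8; c'Δl = 16.91; W sinα = -3.2
Slice 2: Δl = 1.3/cos1.6° = 1.301 m; N'_2 = 66·cos1.6° = 66.0; c'Δl = 12.88; W sinα = 1.8
Slice 3: Δl = 2.8/cos11.5° = 2.857 m; N'_3 = 246·cos11.5° = 241.1; c'Δl = 28.29; W sinα = 49.0
Slice 4: Δl = 1.3/cos21.8° = 1.400 m; N'_4 = 127·cos21.8° = 117.9; c'Δl = 13.86; W sinα = 47.2
Slice 5: Δl = 3.0/cos33.5° = 3.598 m; N'_5 = 227·cos33.5° = 189.3; c'Δl = 35.62; W sinα = 125.3
Slice 6: Δl = 2.2/cos50.2° = 3.437 m; N'_6 = 67·cos50.2° = 42.9; c'Δl = 34.03; W sinα = 51.5
Σc'Δl = 141.6 kN/m; ΣN' = 690.0 kN/m; ΣW sinα = 271.6 kN/m
Resisting = 141.6 + 690.0·tan20.2° = 141.6 + 253.9 = 395.4 kN/m
FS = 395.4 / 271.6 = 1.456

FS = 1.46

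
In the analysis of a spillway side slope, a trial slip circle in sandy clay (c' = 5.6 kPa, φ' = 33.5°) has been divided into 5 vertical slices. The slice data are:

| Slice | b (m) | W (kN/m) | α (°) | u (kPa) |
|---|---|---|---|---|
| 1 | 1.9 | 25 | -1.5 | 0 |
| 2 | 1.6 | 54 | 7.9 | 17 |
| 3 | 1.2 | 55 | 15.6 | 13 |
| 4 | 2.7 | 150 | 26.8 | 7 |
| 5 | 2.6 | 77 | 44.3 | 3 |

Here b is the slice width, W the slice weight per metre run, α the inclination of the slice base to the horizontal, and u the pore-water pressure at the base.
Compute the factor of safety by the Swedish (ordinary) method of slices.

FS = 1.58

Ordinary method of slices: FS = Σ[c'·Δl_i + (W_i cosα_i − u_i·Δl_i)·tanφ'] / Σ W_i sinα_i, with Δl_i = b_i / cosα_i.
Slice 1: Δl = 1.9/cos(-1.5°) = 1.901 m; N'_1 = 25·cos(-1.5°) − 0·1.901 = 25.0; c'Δl = 10.64; W sinα = -0.7
Slice 2: Δl = 1.6/cos7.9° = 1.615 m; N'_2 = 54·cos7.9° − 17·1.615 = 26.0; c'Δl = 9.05; W sinα = 7.4
Slice 3: Δl = 1.2/cos15.6° = 1.246 m; N'_3 = 55·cos15.6° − 13·1.246 = 36.8; c'Δl = 6.98; W sinα = 14.8
Slice 4: Δl = 2.7/cos26.8° = 3.025 m; N'_4 = 150·cos26.8° − 7·3.025 = 112.7; c'Δl = 16.94; W sinα = 67.6
Slice 5: Δl = 2.6/cos44.3° = 3.633 m; N'_5 = 77·cos44.3° − 3·3.633 = 44.2; c'Δl = 20.34; W sinα = 53.8
Σc'Δl = 63.9 kN/m; ΣN' = 244.7 kN/m; ΣW sinα = 143.0 kN/m
Resisting = 63.9 + 244.7·tan33.5° = 63.9 + 162.0 = 225.9 kN/m
FS = 225.9 / 143.0 = 1.580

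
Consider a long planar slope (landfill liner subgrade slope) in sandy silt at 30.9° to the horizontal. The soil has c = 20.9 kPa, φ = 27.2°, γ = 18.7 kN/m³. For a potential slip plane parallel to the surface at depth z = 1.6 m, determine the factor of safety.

FS = 2.44

For an infinite slope with a slip plane parallel to the surface (no pore pressure): FS = [c + γz cos²β tanφ] / [γz sinβ cosβ].
γz = 18.7·1.6 = 29.92 kN/m²
Numerator = 20.9 + 29.92·cos²30.9°·tan27.2° = 20.9 + 29.92·0.7363·0.5139 = 32.222 kPa
Denominator = 29.92·sin30.9°·cos30.9° = 29.92·0.5135·0.8581 = 13.184 kPa
FS = 32.222 / 13.184 = 2.444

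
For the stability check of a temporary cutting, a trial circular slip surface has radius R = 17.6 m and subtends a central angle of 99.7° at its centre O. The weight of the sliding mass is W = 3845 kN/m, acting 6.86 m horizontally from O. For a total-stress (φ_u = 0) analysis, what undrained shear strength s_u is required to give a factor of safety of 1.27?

s_u = 62.1 kPa

FS = s_u·L_a·R / (W·d), so s_u = FS·W·d / (L_a·R).
Arc length L_a = R·θ = 17.6·(99.7°·π/180) = 17.6·1.7401 = 30.63 m
s_u = 1.27·3845·6.86 / (30.63·17.6) = 33498.4 / 539.01 = 62.15 kPa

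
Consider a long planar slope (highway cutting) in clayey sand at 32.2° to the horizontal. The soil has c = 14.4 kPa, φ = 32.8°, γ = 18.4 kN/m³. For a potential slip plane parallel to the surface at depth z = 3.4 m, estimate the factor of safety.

For an infinite slope with a slip plane parallel to the surface (no pore pressure): FS = [c + γz cos²β tanφ] / [γz sinβ cosβ].
γz = 18.4·3.4 = 62.56 kN/m²
Numerator = 14.4 + 62.56·cos²32.2°·tan32.8° = 14.4 + 62.56·0.7160·0.6445 = 43.269 kPa
Denominator = 62.56·sin32.2°·cos32.2° = 62.56·0.5329·0.8462 = 28.209 kPa
FS = 43.269 / 28.209 = 1.534

FS = 1.53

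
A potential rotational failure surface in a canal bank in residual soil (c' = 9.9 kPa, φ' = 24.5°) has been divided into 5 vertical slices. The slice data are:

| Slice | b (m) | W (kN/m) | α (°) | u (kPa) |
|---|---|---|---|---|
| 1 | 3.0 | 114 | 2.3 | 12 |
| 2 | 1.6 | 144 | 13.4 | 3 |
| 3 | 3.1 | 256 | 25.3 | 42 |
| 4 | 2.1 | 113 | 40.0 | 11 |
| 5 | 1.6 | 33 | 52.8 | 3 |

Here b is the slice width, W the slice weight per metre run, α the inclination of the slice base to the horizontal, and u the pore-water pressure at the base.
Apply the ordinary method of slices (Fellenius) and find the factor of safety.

Ordinary method of slices: FS = Σ[c'·Δl_i + (W_i cosα_i − u_i·Δl_i)·tanφ'] / Σ W_i sinα_i, with Δl_i = b_i / cosα_i.
Slice 1: Δl = 3.0/cos2.3° = 3.002 m; N'_1 = 114·cos2.3° − 12·3.002 = 77.9; c'Δl = 29.72; W sinα = 4.6
Slice 2: Δl = 1.6/cos13.4° = 1.645 m; N'_2 = 144·cos13.4° − 3·1.645 = 135.1; c'Δl = 16.28; W sinα = 33.4
Slice 3: Δl = 3.1/cos25.3° = 3.429 m; N'_3 = 256·cos25.3° − 42·3.429 = 87.4; c'Δl = 33.95; W sinα = 109.4
Slice 4: Δl = 2.1/cos40.0° = 2.741 m; N'_4 = 113·cos40.0° − 11·2.741 = 56.4; c'Δl = 27.14; W sinα = 72.6
Slice 5: Δl = 1.6/cos52.8° = 2.646 m; N'_5 = 33·cos52.8° − 3·2.646 = 12.0; c'Δl = 26.20; W sinα = 26.3
Σc'Δl = 133.3 kN/m; ΣN' = 368.9 kN/m; ΣW sinα = 246.3 kN/m
Resisting = 133.3 + 368.9·tan24.5° = 133.3 + 168.1 = 301.4 kN/m
FS = 301.4 / 246.3 = 1.224

FS = 1.22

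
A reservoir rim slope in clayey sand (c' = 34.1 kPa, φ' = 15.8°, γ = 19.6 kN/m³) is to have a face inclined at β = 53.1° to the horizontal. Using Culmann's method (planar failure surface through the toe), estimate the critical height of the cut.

Culmann's analysis gives the critical failure plane at α_cr = (β + φ')/2 = (53.1 + 15.8)/2 = 34.5°, and the critical height
H_c = (4c'/γ) · sinβ cosφ' / [1 − cos(β − φ')]
    = (4·34.1/19.6) · sin53.1°·cos15.8° / [1 − cos(37.3°)]
    = 6.959 · 0.7997·0.9622 / [1 − 0.7955]
    = 6.959 · 0.7695 / 0.2045
    = 26.18 m

H_c = 26.18 m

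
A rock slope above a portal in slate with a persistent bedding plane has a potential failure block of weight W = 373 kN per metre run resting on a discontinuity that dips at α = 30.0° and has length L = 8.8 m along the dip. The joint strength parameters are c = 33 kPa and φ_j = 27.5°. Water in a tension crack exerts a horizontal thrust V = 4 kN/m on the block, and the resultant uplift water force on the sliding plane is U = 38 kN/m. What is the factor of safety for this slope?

FS = 2.30

Resolving the block weight along and normal to the plane and applying the Mohr–Coulomb strength on the joint:
N' = W cosα − U − V sinα = 373·cos30.0° − 38 − 4·sin30.0° = 283.0 kN/m
Driving force T = W sinα + V cosα = 373·sin30.0° + 4·cos30.0° = 190.0 kN/m
Resisting force R = c·L + N'·tanφ_j = 33·8.8 + 283.0·tan27.5° = 290.4 + 147.3 = 437.7 kN/m
FS = R / T = 437.7 / 190.0 = 2.304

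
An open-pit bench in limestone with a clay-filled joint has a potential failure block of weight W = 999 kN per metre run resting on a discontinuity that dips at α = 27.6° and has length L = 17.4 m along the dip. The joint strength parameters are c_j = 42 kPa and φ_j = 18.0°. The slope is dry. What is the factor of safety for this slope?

FS = 2.20

Resolving the block weight along and normal to the plane and applying the Mohr–Coulomb strength on the joint:
N' = W cosα = 999·cos27.6° = 885.3 kN/m
Driving force T = W sinα = 999·sin27.6° = 462.8 kN/m
Resisting force R = c_j·L + N'·tanφ_j = 42·17.4 + 885.3·tan18.0° = 730.8 + 287.7 = 1018.5 kN/m
FS = R / T = 1018.5 / 462.8 = 2.200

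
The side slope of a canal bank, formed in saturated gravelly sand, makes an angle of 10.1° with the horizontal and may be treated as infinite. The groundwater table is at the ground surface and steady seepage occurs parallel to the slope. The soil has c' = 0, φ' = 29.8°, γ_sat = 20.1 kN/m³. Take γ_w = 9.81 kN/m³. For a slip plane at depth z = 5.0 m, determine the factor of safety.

With seepage parallel to the slope and the water table at the surface, the effective normal stress on the slip plane uses the buoyant unit weight γ' = γ_sat − γ_w while the driving shear stress uses γ_sat:
FS = [c' + γ' z cos²β tanφ'] / [γ_sat z sinβ cosβ]
(For c' = 0 this reduces to FS = (γ'/γ_sat)·tanφ'/tanβ.)
γ' = 20.1 − 9.81 = 10.29 kN/m³
Numerator = 0.0 + 10.29·5.0·cos²10.1°·tan29.8° = 0.0 + 10.29·5.0·0.9692·0.5727 = 28.560 kPa
Denominator = 20.1·5.0·sin10.1°·cos10.1° = 20.1·5.0·0.1754·0.9845 = 17.351 kPa
FS = 28.560 / 17.351 = 1.646

FS = 1.65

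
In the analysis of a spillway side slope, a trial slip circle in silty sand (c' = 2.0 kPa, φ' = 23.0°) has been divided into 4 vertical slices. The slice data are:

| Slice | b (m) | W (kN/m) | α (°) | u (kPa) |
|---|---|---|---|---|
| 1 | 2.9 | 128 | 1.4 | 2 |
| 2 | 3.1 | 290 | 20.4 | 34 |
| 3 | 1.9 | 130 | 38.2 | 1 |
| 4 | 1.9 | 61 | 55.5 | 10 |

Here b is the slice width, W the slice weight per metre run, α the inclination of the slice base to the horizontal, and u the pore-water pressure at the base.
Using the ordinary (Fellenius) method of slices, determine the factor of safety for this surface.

Ordinary method of slices: FS = Σ[c'·Δl_i + (W_i cosα_i − u_i·Δl_i)·tanφ'] / Σ W_i sinα_i, with Δl_i = b_i / cosα_i.
Slice 1: Δl = 2.9/cos1.4° = 2.901 m; N'_1 = 128·cos1.4° − 2·2.901 = 122.2; c'Δl = 5.80; W sinα = 3.1
Slice 2: Δl = 3.1/cos20.4° = 3.307 m; N'_2 = 290·cos20.4° − 34·3.307 = 159.4; c'Δl = 6.61; W sinα = 101.1
Slice 3: Δl = 1.9/cos38.2° = 2.418 m; N'_3 = 130·cos38.2° − 1·2.418 = 99.7; c'Δl = 4.84; W sinα = 80.4
Slice 4: Δl = 1.9/cos55.5° = 3.354 m; N'_4 = 61·cos55.5° − 10·3.354 = 1.0; c'Δl = 6.71; W sinα = 50.3
Σc'Δl = 24.0 kN/m; ΣN' = 382.3 kN/m; ΣW sinα = 234.9 kN/m
Resisting = 24.0 + 382.3·tan23.0° = 24.0 + 162.3 = 186.2 kN/m
FS = 186.2 / 234.9 = 0.793

FS = 0.79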